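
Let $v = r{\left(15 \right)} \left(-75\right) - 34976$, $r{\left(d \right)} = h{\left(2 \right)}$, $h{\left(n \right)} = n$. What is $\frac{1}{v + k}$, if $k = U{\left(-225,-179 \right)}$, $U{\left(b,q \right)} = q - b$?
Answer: $- \frac{1}{35080} \approx -2.8506 \cdot 10^{-5}$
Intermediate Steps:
$r{\left(d \right)} = 2$
$k = 46$ ($k = -179 - -225 = -179 + 225 = 46$)
$v = -35126$ ($v = 2 \left(-75\right) - 34976 = -150 - 34976 = -35126$)
$\frac{1}{v + k} = \frac{1}{-35126 + 46} = \frac{1}{-35080} = - \frac{1}{35080}$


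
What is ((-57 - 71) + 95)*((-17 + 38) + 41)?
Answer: -2046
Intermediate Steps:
((-57 - 71) + 95)*((-17 + 38) + 41) = (-128 + 95)*(21 + 41) = -33*62 = -2046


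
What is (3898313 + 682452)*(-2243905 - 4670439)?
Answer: -31672984993160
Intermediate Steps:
(3898313 + 682452)*(-2243905 - 4670439) = 4580765*(-6914344) = -31672984993160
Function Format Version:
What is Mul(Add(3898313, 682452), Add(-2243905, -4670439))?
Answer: -31672984993160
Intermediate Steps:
Mul(Add(3898313, 682452), Add(-2243905, -4670439)) = Mul(4580765, -6914344) = -31672984993160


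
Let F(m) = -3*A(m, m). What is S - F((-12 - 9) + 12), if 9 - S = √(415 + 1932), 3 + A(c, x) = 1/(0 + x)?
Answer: -⅓ - √2347 ≈ -48.779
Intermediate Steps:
A(c, x) = -3 + 1/x (A(c, x) = -3 + 1/(0 + x) = -3 + 1/x)
F(m) = 9 - 3/m (F(m) = -3*(-3 + 1/m) = 9 - 3/m)
S = 9 - √2347 (S = 9 - √(415 + 1932) = 9 - √2347 ≈ -39.446)
S - F((-12 - 9) + 12) = (9 - √2347) - (9 - 3/((-12 - 9) + 12)) = (9 - √2347) - (9 - 3/(-21 + 12)) = (9 - √2347) - (9 - 3/(-9)) = (9 - √2347) - (9 - 3*(-⅑)) = (9 - √2347) - (9 + ⅓) = (9 - √2347) - 1*28/3 = (9 - √2347) - 28/3 = -⅓ - √2347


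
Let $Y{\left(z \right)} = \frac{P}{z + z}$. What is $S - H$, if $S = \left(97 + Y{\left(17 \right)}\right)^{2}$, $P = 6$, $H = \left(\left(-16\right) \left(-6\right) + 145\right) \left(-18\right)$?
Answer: $\frac{3982786}{289} \approx 13781.0$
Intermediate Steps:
$H = -4338$ ($H = \left(96 + 145\right) \left(-18\right) = 241 \left(-18\right) = -4338$)
$Y{\left(z \right)} = \frac{3}{z}$ ($Y{\left(z \right)} = \frac{1}{z + z} 6 = \frac{1}{2 z} 6 = \frac{3}{z}$)
$S = \frac{2729104}{289}$ ($S = \left(97 + \frac{3}{17}\right)^{2} = \left(\frac{1652}{17}\right)^{2} = \frac{2729104}{289} \approx 9443.3$)
$S - H = \frac{2729104}{289} - -4338 = \frac{2729104}{289} + 4338 = \frac{3982786}{289}$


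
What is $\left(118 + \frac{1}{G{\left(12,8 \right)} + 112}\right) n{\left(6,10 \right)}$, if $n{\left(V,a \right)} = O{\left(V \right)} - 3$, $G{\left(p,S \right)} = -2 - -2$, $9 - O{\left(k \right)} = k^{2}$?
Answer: $- \frac{198255}{56} \approx -3540.3$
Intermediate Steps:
$O{\left(k \right)} = 9 - k^{2}$
$G{\left(p,S \right)} = 0$ ($G{\left(p,S \right)} = -2 + 2 = 0$)
$n{\left(V,a \right)} = 6 - V^{2}$ ($n{\left(V,a \right)} = \left(9 - V^{2}\right) - 3 = 6 - V^{2}$)
$\left(118 + \frac{1}{G{\left(12,8 \right)} + 112}\right) n{\left(6,10 \right)} = \left(118 + \frac{1}{0 + 112}\right) \left(6 - 6^{2}\right) = \left(118 + \frac{1}{112}\right) \left(6 - 36\right) = \frac{13217}{112} \left(-30\right) = - \frac{198255}{56}$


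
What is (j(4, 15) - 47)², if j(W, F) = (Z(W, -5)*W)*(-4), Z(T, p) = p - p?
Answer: 2209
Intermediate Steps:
Z(T, p) = 0
j(W, F) = 0 (j(W, F) = (0*W)*(-4) = 0*(-4) = 0)
(j(4, 15) - 47)² = (0 - 47)² = (-47)² = 2209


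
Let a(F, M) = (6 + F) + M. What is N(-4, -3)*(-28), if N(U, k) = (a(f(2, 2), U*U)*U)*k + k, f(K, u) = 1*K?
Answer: -7980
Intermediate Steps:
f(K, u) = K
a(F, M) = 6 + F + M
N(U, k) = k + U*k*(8 + U**2) (N(U, k) = ((6 + 2 + U*U)*U)*k + k = ((6 + 2 + U**2)*U)*k + k = ((8 + U**2)*U)*k + k = (U*(8 + U**2))*k + k = U*k*(8 + U**2) + k = k + U*k*(8 + U**2))
N(-4, -3)*(-28) = -3*(1 - 4*(8 + (-4)**2))*(-28) = -3*(1 - 4*(8 + 16))*(-28) = -3*(1 - 4*24)*(-28) = -3*(1 - 96)*(-28) = -3*(-95)*(-28) = 285*(-28) = -7980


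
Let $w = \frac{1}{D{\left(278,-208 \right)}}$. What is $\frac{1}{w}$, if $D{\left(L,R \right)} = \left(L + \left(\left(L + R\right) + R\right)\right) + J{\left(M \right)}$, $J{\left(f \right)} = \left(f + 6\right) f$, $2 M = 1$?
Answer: $\frac{573}{4} \approx 143.25$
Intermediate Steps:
$M = \frac{1}{2}$ ($M = \frac{1}{2} \cdot 1 = \frac{1}{2} \approx 0.5$)
$J{\left(f \right)} = f \left(6 + f\right)$ ($J{\left(f \right)} = \left(6 + f\right) f = f \left(6 + f\right)$)
$D{\left(L,R \right)} = \frac{13}{4} + 2 L + 2 R$ ($D{\left(L,R \right)} = \left(L + \left(\left(L + R\right) + R\right)\right) + \frac{6 + \frac{1}{2}}{2} = \left(L + \left(L + 2 R\right)\right) + \frac{1}{2} \cdot \frac{13}{2} = \left(2 L + 2 R\right) + \frac{13}{4} = \frac{13}{4} + 2 L + 2 R$)
$w = \frac{4}{573}$ ($w = \frac{1}{\frac{13}{4} + 2 \cdot 278 + 2 \left(-208\right)} = \frac{1}{\frac{13}{4} + 556 - 416} = \frac{1}{\frac{573}{4}} = \frac{4}{573} \approx 0.0069808$)
$\frac{1}{w} = \frac{1}{\frac{4}{573}} = \frac{573}{4}$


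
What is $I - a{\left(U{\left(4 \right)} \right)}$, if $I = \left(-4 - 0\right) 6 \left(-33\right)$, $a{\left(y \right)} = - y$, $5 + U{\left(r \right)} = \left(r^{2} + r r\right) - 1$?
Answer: $818$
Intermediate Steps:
$U{\left(r \right)} = -6 + 2 r^{2}$ ($U{\left(r \right)} = -5 - \left(1 - r^{2} - r r\right) = -5 + \left(\left(r^{2} + r^{2}\right) - 1\right) = -5 + \left(2 r^{2} - 1\right) = -5 + \left(-1 + 2 r^{2}\right) = -6 + 2 r^{2}$)
$I = 792$ ($I = \left(-4 + 0\right) 6 \left(-33\right) = \left(-4\right) 6 \left(-33\right) = \left(-24\right) \left(-33\right) = 792$)
$I - a{\left(U{\left(4 \right)} \right)} = 792 - - (-6 + 2 \cdot 4^{2}) = 792 - - (-6 + 2 \cdot 16) = 792 - - (-6 + 32) = 792 - \left(-1\right) 26 = 792 - -26 = 792 + 26 = 818$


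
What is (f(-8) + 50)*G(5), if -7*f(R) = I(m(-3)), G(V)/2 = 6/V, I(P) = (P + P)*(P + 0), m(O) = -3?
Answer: 3984/35 ≈ 113.83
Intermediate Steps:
I(P) = 2*P² (I(P) = (2*P)*P = 2*P²)
G(V) = 12/V (G(V) = 2*(6/V) = 12/V)
f(R) = -18/7 (f(R) = -2*(-3)²/7 = -2*9/7 = -⅐*18 = -18/7)
(f(-8) + 50)*G(5) = (-18/7 + 50)*(12/5) = 332*(12*(⅕))/7 = (332/7)*(12/5) = 3984/35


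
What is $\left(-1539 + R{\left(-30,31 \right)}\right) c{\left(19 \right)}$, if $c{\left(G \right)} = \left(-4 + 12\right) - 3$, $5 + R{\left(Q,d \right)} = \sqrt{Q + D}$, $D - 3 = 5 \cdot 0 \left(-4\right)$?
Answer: $-7720 + 15 i \sqrt{3} \approx -7720.0 + 25.981 i$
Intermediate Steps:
$D = 3$ ($D = 3 + 5 \cdot 0 \left(-4\right) = 3 + 0 \left(-4\right) = 3 + 0 = 3$)
$R{\left(Q,d \right)} = -5 + \sqrt{3 + Q}$ ($R{\left(Q,d \right)} = -5 + \sqrt{Q + 3} = -5 + \sqrt{3 + Q}$)
$c{\left(G \right)} = 5$ ($c{\left(G \right)} = 8 - 3 = 5$)
$\left(-1539 + R{\left(-30,31 \right)}\right) c{\left(19 \right)} = \left(-1539 - \left(5 - \sqrt{3 - 30}\right)\right) 5 = \left(-1539 - \left(5 - \sqrt{-27}\right)\right) 5 = \left(-1539 - \left(5 - 3 i \sqrt{3}\right)\right) 5 = \left(-1544 + 3 i \sqrt{3}\right) 5 = -7720 + 15 i \sqrt{3}$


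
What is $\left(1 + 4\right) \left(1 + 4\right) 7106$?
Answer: $177650$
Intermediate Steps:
$\left(1 + 4\right) \left(1 + 4\right) 7106 = 5 \cdot 5 \cdot 7106 = 25 \cdot 7106 = 177650$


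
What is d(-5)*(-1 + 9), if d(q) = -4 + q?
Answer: -72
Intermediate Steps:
d(-5)*(-1 + 9) = (-4 - 5)*(-1 + 9) = -9*8 = -72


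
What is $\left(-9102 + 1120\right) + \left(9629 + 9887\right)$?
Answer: $11534$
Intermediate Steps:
$\left(-9102 + 1120\right) + \left(9629 + 9887\right) = -7982 + 19516 = 11534$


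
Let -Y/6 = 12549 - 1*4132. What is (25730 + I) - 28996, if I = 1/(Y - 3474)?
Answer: -176285617/53976 ≈ -3266.0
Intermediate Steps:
Y = -50502 (Y = -6*(12549 - 1*4132) = -6*(12549 - 4132) = -6*8417 = -50502)
I = -1/53976 (I = 1/(-50502 - 3474) = 1/(-53976) = -1/53976 ≈ -1.8527e-5)
(25730 + I) - 28996 = (25730 - 1/53976) - 28996 = 1388802479/53976 - 28996 = -176285617/53976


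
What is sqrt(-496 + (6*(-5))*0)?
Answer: 4*I*sqrt(31) ≈ 22.271*I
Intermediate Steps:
sqrt(-496 + (6*(-5))*0) = sqrt(-496 - 30*0) = sqrt(-496 + 0) = sqrt(-496) = 4*I*sqrt(31)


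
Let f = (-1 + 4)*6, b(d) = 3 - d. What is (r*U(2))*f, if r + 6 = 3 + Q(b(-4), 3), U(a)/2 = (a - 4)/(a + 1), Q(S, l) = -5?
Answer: 192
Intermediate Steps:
U(a) = 2*(-4 + a)/(1 + a) (U(a) = 2*((a - 4)/(a + 1)) = 2*((-4 + a)/(1 + a)) = 2*(-4 + a)/(1 + a))
r = -8 (r = -6 + (3 - 5) = -6 - 2 = -8)
f = 18 (f = 3*6 = 18)
(r*U(2))*f = -16*(-4 + 2)/(1 + 2)*18 = -16*(-2)/3*18 = -8*(-4/3)*18 = (32/3)*18 = 192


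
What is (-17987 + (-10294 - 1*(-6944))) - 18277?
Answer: -39614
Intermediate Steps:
(-17987 + (-10294 - 1*(-6944))) - 18277 = (-17987 + (-10294 + 6944)) - 18277 = (-17987 - 3350) - 18277 = -21337 - 18277 = -39614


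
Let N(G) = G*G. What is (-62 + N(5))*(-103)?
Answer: 3811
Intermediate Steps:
N(G) = G²
(-62 + N(5))*(-103) = (-62 + 5²)*(-103) = (-62 + 25)*(-103) = -37*(-103) = 3811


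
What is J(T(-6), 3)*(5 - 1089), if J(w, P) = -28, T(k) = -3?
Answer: 30352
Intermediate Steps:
J(T(-6), 3)*(5 - 1089) = -28*(5 - 1089) = -28*(-1084) = 30352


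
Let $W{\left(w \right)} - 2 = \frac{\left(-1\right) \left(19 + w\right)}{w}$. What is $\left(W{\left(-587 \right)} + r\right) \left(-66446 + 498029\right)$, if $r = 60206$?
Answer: $\frac{15252802678824}{587} \approx 2.5984 \cdot 10^{10}$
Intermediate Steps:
$W{\left(w \right)} = 2 + \frac{-19 - w}{w}$ ($W{\left(w \right)} = 2 + \frac{\left(-1\right) \left(19 + w\right)}{w} = 2 + \frac{-19 - w}{w}$)
$\left(W{\left(-587 \right)} + r\right) \left(-66446 + 498029\right) = \left(\frac{-19 - 587}{-587} + 60206\right) \left(-66446 + 498029\right) = \left(\left(- \frac{1}{587}\right) \left(-606\right) + 60206\right) 431583 = \left(\frac{606}{587} + 60206\right) 431583 = \frac{35341528}{587} \cdot 431583 = \frac{15252802678824}{587}$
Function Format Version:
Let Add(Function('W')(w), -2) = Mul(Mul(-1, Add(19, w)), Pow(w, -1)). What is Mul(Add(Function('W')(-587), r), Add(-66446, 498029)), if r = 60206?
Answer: Rational(15252802678824, 587) ≈ 2.5984e+10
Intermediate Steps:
Function('W')(w) = Add(2, Mul(Pow(w, -1), Add(-19, Mul(-1, w)))) (Function('W')(w) = Add(2, Mul(Mul(-1, Add(19, w)), Pow(w, -1))) = Add(2, Mul(Add(-19, Mul(-1, w)), Pow(w, -1))) = Add(2, Mul(Pow(w, -1), Add(-19, Mul(-1, w)))))
Mul(Add(Function('W')(-587), r), Add(-66446, 498029)) = Mul(Add(Mul(Pow(-587, -1), Add(-19, -587)), 60206), Add(-66446, 498029)) = Mul(Add(Mul(Rational(-1, 587), -606), 60206), 431583) = Mul(Add(Rational(606, 587), 60206), 431583) = Mul(Rational(35341528, 587), 431583) = Rational(15252802678824, 587)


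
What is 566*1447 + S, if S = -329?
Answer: 818673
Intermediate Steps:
566*1447 + S = 566*1447 - 329 = 819002 - 329 = 818673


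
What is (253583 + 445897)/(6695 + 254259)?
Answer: 349740/130477 ≈ 2.6805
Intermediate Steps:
(253583 + 445897)/(6695 + 254259) = 699480/260954 = 699480*(1/260954) = 349740/130477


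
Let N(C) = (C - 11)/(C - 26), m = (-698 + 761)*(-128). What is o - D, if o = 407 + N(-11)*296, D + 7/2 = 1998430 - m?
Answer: -4011815/2 ≈ -2.0059e+6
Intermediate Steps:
m = -8064 (m = 63*(-128) = -8064)
N(C) = (-11 + C)/(-26 + C)
D = 4012981/2 (D = -7/2 + (1998430 - 1*(-8064)) = -7/2 + (1998430 + 8064) = -7/2 + 2006494 = 4012981/2 ≈ 2.0065e+6)
o = 583 (o = 407 + ((-11 - 11)/(-26 - 11))*296 = 407 + (-22/(-37))*296 = 407 - 1/37*(-22)*296 = 407 + (22/37)*296 = 407 + 176 = 583)
o - D = 583 - 1*4012981/2 = 583 - 4012981/2 = -4011815/2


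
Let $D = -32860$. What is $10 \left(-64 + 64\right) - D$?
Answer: $32860$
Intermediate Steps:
$10 \left(-64 + 64\right) - D = 10 \left(-64 + 64\right) - -32860 = 10 \cdot 0 + 32860 = 0 + 32860 = 32860$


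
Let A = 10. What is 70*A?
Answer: 700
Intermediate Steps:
70*A = 70*10 = 700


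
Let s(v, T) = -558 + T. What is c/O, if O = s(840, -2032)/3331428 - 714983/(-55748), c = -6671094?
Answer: -309739641822687384/595442499601 ≈ -5.2018e+5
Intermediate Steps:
O = 595442499601/46430112036 (O = (-558 - 2032)/3331428 - 714983/(-55748) = -2590*1/3331428 - 714983*(-1/55748) = -1295/1665714 + 714983/55748 = 595442499601/46430112036 ≈ 12.824)
c/O = -6671094/595442499601/46430112036 = -6671094*46430112036/595442499601 = -309739641822687384/595442499601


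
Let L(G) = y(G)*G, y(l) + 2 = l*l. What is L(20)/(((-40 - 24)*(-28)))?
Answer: 995/224 ≈ 4.4420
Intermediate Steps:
y(l) = -2 + l² (y(l) = -2 + l*l = -2 + l²)
L(G) = G*(-2 + G²) (L(G) = (-2 + G²)*G = G*(-2 + G²))
L(20)/(((-40 - 24)*(-28))) = (20*(-2 + 20²))/(((-40 - 24)*(-28))) = (20*(-2 + 400))/((-64*(-28))) = (20*398)/1792 = 7960*(1/1792) = 995/224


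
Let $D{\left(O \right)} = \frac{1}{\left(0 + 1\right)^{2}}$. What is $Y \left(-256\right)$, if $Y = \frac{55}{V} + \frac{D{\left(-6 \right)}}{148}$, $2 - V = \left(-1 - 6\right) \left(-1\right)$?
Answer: $\frac{104128}{37} \approx 2814.3$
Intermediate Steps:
$D{\left(O \right)} = 1$ ($D{\left(O \right)} = \frac{1}{1^{2}} = 1^{-1} = 1$)
$V = -5$ ($V = 2 - \left(-1 - 6\right) \left(-1\right) = 2 - \left(-7\right) \left(-1\right) = 2 - 7 = -5$)
$Y = - \frac{1627}{148}$ ($Y = \frac{55}{-5} + 1 \cdot \frac{1}{148} = 55 \left(- \frac{1}{5}\right) + 1 \cdot \frac{1}{148} = -11 + \frac{1}{148} = - \frac{1627}{148} \approx -10.993$)
$Y \left(-256\right) = \left(- \frac{1627}{148}\right) \left(-256\right) = \frac{104128}{37}$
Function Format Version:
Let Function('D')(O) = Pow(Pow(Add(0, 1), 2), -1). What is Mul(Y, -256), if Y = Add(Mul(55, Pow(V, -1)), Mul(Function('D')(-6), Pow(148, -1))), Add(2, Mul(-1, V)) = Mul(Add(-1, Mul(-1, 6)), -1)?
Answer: Rational(104128, 37) ≈ 2814.3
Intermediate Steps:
Function('D')(O) = 1 (Function('D')(O) = Pow(Pow(1, 2), -1) = Pow(1, -1) = 1)
V = -5 (V = Add(2, Mul(-1, Mul(Add(-1, Mul(-1, 6)), -1))) = Add(2, Mul(-1, Mul(Add(-1, -6), -1))) = Add(2, Mul(-1, Mul(-7, -1))) = Add(2, Mul(-1, 7)) = Add(2, -7) = -5)
Y = Rational(-1627, 148) (Y = Add(Mul(55, Pow(-5, -1)), Mul(1, Pow(148, -1))) = Add(Mul(55, Rational(-1, 5)), Mul(1, Rational(1, 148))) = Add(-11, Rational(1, 148)) = Rational(-1627, 148) ≈ -10.993)
Mul(Y, -256) = Mul(Rational(-1627, 148), -256) = Rational(104128, 37)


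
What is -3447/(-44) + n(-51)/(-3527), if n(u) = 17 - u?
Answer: 12154577/155188 ≈ 78.322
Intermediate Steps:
-3447/(-44) + n(-51)/(-3527) = -3447/(-44) + (17 - 1*(-51))/(-3527) = -3447*(-1/44) + (17 + 51)*(-1/3527) = 3447/44 + 68*(-1/3527) = 3447/44 - 68/3527 = 12154577/155188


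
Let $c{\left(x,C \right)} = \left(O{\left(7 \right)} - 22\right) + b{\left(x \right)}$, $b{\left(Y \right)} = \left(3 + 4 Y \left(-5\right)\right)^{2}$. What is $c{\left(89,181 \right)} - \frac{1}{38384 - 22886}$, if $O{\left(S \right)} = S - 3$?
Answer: $\frac{48938205077}{15498} \approx 3.1577 \cdot 10^{6}$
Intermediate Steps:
$O{\left(S \right)} = -3 + S$
$b{\left(Y \right)} = \left(3 - 20 Y\right)^{2}$
$c{\left(x,C \right)} = -18 + \left(-3 + 20 x\right)^{2}$ ($c{\left(x,C \right)} = \left(\left(-3 + 7\right) - 22\right) + \left(-3 + 20 x\right)^{2} = \left(4 - 22\right) + \left(-3 + 20 x\right)^{2} = -18 + \left(-3 + 20 x\right)^{2}$)
$c{\left(89,181 \right)} - \frac{1}{38384 - 22886} = \left(-18 + \left(-3 + 20 \cdot 89\right)^{2}\right) - \frac{1}{38384 - 22886} = \left(-18 + \left(-3 + 1780\right)^{2}\right) - \frac{1}{15498} = \left(-18 + 1777^{2}\right) - \frac{1}{15498} = \left(-18 + 3157729\right) - \frac{1}{15498} = 3157711 - \frac{1}{15498} = \frac{48938205077}{15498}$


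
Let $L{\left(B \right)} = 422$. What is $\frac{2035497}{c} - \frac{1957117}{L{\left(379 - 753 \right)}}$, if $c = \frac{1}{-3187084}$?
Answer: $- \frac{2737640568512773}{422} \approx -6.4873 \cdot 10^{12}$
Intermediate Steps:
$c = - \frac{1}{3187084} \approx -3.1377 \cdot 10^{-7}$
$\frac{2035497}{c} - \frac{1957117}{L{\left(379 - 753 \right)}} = \frac{2035497}{- \frac{1}{3187084}} - \frac{1957117}{422} = 2035497 \left(-3187084\right) - \frac{1957117}{422} = -6487299920748 - \frac{1957117}{422} = - \frac{2737640568512773}{422}$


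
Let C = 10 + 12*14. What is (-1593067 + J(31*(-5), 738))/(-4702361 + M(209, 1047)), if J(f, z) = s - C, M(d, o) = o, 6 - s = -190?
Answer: 1593049/4701314 ≈ 0.33885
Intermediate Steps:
s = 196 (s = 6 - 1*(-190) = 6 + 190 = 196)
C = 178 (C = 10 + 168 = 178)
J(f, z) = 18 (J(f, z) = 196 - 1*178 = 196 - 178 = 18)
(-1593067 + J(31*(-5), 738))/(-4702361 + M(209, 1047)) = (-1593067 + 18)/(-4702361 + 1047) = -1593049/(-4701314) = -1593049*(-1/4701314) = 1593049/4701314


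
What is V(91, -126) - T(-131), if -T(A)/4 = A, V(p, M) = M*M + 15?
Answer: 15367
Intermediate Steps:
V(p, M) = 15 + M**2 (V(p, M) = M**2 + 15 = 15 + M**2)
T(A) = -4*A
V(91, -126) - T(-131) = (15 + (-126)**2) - (-4)*(-131) = (15 + 15876) - 1*524 = 15891 - 524 = 15367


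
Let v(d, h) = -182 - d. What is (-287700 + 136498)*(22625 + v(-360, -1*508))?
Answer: -3447859206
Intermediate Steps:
(-287700 + 136498)*(22625 + v(-360, -1*508)) = (-287700 + 136498)*(22625 + (-182 - 1*(-360))) = -151202*(22625 + (-182 + 360)) = -151202*(22625 + 178) = -151202*22803 = -3447859206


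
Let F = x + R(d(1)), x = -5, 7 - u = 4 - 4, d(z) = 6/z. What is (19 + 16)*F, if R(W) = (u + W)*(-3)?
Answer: -1540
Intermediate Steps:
u = 7 (u = 7 - (4 - 4) = 7 - 1*0 = 7 + 0 = 7)
R(W) = -21 - 3*W (R(W) = (7 + W)*(-3) = -21 - 3*W)
F = -44 (F = -5 + (-21 - 18/1) = -5 + (-21 - 18) = -5 - 39 = -44)
(19 + 16)*F = (19 + 16)*(-44) = 35*(-44) = -1540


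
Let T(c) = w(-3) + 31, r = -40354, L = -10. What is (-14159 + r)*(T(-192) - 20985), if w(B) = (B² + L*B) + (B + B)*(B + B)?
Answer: 1138176927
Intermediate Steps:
w(B) = -10*B + 5*B² (w(B) = (B² - 10*B) + (B + B)*(B + B) = (B² - 10*B) + (2*B)*(2*B) = (B² - 10*B) + 4*B² = -10*B + 5*B²)
T(c) = 106 (T(c) = 5*(-3)*(-2 - 3) + 31 = 5*(-3)*(-5) + 31 = 75 + 31 = 106)
(-14159 + r)*(T(-192) - 20985) = (-14159 - 40354)*(106 - 20985) = -54513*(-20879) = 1138176927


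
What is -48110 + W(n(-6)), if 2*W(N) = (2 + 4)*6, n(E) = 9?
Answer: -48092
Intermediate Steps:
W(N) = 18 (W(N) = ((2 + 4)*6)/2 = (6*6)/2 = (1/2)*36 = 18)
-48110 + W(n(-6)) = -48110 + 18 = -48092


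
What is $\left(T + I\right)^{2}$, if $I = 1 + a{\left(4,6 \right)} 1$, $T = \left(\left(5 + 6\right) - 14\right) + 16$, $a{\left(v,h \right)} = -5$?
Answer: $81$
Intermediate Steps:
$T = 13$ ($T = \left(11 - 14\right) + 16 = -3 + 16 = 13$)
$I = -4$ ($I = 1 - 5 = -4$)
$\left(T + I\right)^{2} = \left(13 - 4\right)^{2} = 9^{2} = 81$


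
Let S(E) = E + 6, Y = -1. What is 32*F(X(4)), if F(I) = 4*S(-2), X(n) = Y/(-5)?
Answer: 512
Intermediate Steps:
S(E) = 6 + E
X(n) = ⅕ (X(n) = -1/(-5) = -1*(-⅕) = ⅕)
F(I) = 16 (F(I) = 4*(6 - 2) = 4*4 = 16)
32*F(X(4)) = 32*16 = 512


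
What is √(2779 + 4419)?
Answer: √7198 ≈ 84.841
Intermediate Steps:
√(2779 + 4419) = √7198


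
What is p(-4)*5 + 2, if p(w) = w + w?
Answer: -38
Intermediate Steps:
p(w) = 2*w
p(-4)*5 + 2 = (2*(-4))*5 + 2 = -8*5 + 2 = -40 + 2 = -38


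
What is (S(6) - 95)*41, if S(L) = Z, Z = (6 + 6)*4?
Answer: -1927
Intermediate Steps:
Z = 48 (Z = 12*4 = 48)
S(L) = 48
(S(6) - 95)*41 = (48 - 95)*41 = -47*41 = -1927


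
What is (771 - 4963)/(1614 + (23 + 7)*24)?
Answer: -2096/1167 ≈ -1.7961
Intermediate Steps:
(771 - 4963)/(1614 + (23 + 7)*24) = -4192/(1614 + 30*24) = -4192/(1614 + 720) = -4192/2334 = -4192*1/2334 = -2096/1167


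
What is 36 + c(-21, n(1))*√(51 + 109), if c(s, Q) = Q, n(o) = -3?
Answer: 36 - 12*√10 ≈ -1.9473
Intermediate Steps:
36 + c(-21, n(1))*√(51 + 109) = 36 - 3*√(51 + 109) = 36 - 12*√10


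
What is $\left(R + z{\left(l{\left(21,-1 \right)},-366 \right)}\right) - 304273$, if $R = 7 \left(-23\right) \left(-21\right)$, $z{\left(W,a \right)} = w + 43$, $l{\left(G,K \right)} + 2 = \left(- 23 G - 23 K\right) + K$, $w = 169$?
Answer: $-300680$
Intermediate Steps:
$l{\left(G,K \right)} = -2 - 23 G - 22 K$ ($l{\left(G,K \right)} = -2 + \left(\left(- 23 G - 23 K\right) + K\right) = -2 - \left(22 K + 23 G\right) = -2 - 23 G - 22 K$)
$z{\left(W,a \right)} = 212$ ($z{\left(W,a \right)} = 169 + 43 = 212$)
$R = 3381$ ($R = \left(-161\right) \left(-21\right) = 3381$)
$\left(R + z{\left(l{\left(21,-1 \right)},-366 \right)}\right) - 304273 = \left(3381 + 212\right) - 304273 = 3593 - 304273 = -300680$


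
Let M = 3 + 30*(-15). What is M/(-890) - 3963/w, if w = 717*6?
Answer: -133673/319065 ≈ -0.41895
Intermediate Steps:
M = -447 (M = 3 - 450 = -447)
w = 4302
M/(-890) - 3963/w = -447/(-890) - 3963/4302 = -447*(-1/890) - 3963*1/4302 = 447/890 - 1321/1434 = -133673/319065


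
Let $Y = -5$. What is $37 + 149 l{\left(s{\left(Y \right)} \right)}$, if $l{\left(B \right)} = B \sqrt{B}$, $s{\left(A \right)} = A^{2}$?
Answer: $18662$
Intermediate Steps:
$l{\left(B \right)} = B^{\frac{3}{2}}$
$37 + 149 l{\left(s{\left(Y \right)} \right)} = 37 + 149 \left(\left(-5\right)^{2}\right)^{\frac{3}{2}} = 37 + 149 \cdot 25^{\frac{3}{2}} = 37 + 149 \cdot 125 = 37 + 18625 = 18662$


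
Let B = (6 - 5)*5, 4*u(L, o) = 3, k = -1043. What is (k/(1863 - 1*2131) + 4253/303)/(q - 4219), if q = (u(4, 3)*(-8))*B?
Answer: -1455833/345035796 ≈ -0.0042194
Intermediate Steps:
u(L, o) = 3/4 (u(L, o) = (1/4)*3 = 3/4)
B = 5 (B = 1*5 = 5)
q = -30 (q = ((3/4)*(-8))*5 = -6*5 = -30)
(k/(1863 - 1*2131) + 4253/303)/(q - 4219) = (-1043/(1863 - 1*2131) + 4253/303)/(-30 - 4219) = (-1043/(1863 - 2131) + 4253*(1/303))/(-4249) = (-1043/(-268) + 4253/303)*(-1/4249) = (-1043*(-1/268) + 4253/303)*(-1/4249) = (1043/268 + 4253/303)*(-1/4249) = (1455833/81204)*(-1/4249) = -1455833/345035796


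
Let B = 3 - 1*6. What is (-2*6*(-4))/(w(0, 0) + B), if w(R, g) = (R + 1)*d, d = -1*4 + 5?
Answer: -24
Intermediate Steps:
B = -3 (B = 3 - 6 = -3)
d = 1 (d = -4 + 5 = 1)
w(R, g) = 1 + R (w(R, g) = (R + 1)*1 = (1 + R)*1 = 1 + R)
(-2*6*(-4))/(w(0, 0) + B) = (-2*6*(-4))/((1 + 0) - 3) = (-12*(-4))/(1 - 3) = 48/(-2) = 48*(-1/2) = -24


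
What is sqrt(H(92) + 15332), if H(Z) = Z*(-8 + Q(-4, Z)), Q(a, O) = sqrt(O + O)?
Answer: 2*sqrt(3649 + 46*sqrt(46)) ≈ 125.87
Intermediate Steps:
Q(a, O) = sqrt(2)*sqrt(O) (Q(a, O) = sqrt(2*O) = sqrt(2)*sqrt(O))
H(Z) = Z*(-8 + sqrt(2)*sqrt(Z))
sqrt(H(92) + 15332) = sqrt(92*(-8 + sqrt(2)*sqrt(92)) + 15332) = sqrt(92*(-8 + sqrt(2)*(2*sqrt(23))) + 15332) = sqrt(92*(-8 + 2*sqrt(46)) + 15332) = sqrt((-736 + 184*sqrt(46)) + 15332) = sqrt(14596 + 184*sqrt(46))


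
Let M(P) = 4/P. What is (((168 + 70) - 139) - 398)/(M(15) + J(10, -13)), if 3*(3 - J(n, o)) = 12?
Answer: 4485/11 ≈ 407.73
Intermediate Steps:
J(n, o) = -1 (J(n, o) = 3 - 1/3*12 = 3 - 4 = -1)
(((168 + 70) - 139) - 398)/(M(15) + J(10, -13)) = (((168 + 70) - 139) - 398)/(4/15 - 1) = ((238 - 139) - 398)/(4*(1/15) - 1) = (99 - 398)/(4/15 - 1) = -299/(-11/15) = -299*(-15/11) = 4485/11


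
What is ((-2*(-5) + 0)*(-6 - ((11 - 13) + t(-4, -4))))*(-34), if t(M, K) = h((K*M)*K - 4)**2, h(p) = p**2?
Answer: 7269669200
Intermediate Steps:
t(M, K) = (-4 + M*K**2)**4 (t(M, K) = (((K*M)*K - 4)**2)**2 = ((M*K**2 - 4)**2)**2 = ((-4 + M*K**2)**2)**2 = (-4 + M*K**2)**4)
((-2*(-5) + 0)*(-6 - ((11 - 13) + t(-4, -4))))*(-34) = ((-2*(-5) + 0)*(-6 - ((11 - 13) + (-4 - 4*(-4)**2)**4)))*(-34) = ((10 + 0)*(-6 - (-2 + (-4 - 4*16)**4)))*(-34) = (10*(-6 - (-2 + (-4 - 64)**4)))*(-34) = (10*(-6 - (-2 + (-68)**4)))*(-34) = (10*(-6 - (-2 + 21381376)))*(-34) = (10*(-6 - 1*21381374))*(-34) = (10*(-6 - 21381374))*(-34) = (10*(-21381380))*(-34) = -213813800*(-34) = 7269669200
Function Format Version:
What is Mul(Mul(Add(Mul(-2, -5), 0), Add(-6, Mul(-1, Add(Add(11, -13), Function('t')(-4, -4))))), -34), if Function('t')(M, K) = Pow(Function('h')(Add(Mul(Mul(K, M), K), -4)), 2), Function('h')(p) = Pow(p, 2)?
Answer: 7269669200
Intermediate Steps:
Function('t')(M, K) = Pow(Add(-4, Mul(M, Pow(K, 2))), 4) (Function('t')(M, K) = Pow(Pow(Add(Mul(Mul(K, M), K), -4), 2), 2) = Pow(Pow(Add(Mul(M, Pow(K, 2)), -4), 2), 2) = Pow(Pow(Add(-4, Mul(M, Pow(K, 2))), 2), 2) = Pow(Add(-4, Mul(M, Pow(K, 2))), 4))
Mul(Mul(Add(Mul(-2, -5), 0), Add(-6, Mul(-1, Add(Add(11, -13), Function('t')(-4, -4))))), -34) = Mul(Mul(Add(Mul(-2, -5), 0), Add(-6, Mul(-1, Add(Add(11, -13), Pow(Add(-4, Mul(-4, Pow(-4, 2))), 4))))), -34) = Mul(Mul(Add(10, 0), Add(-6, Mul(-1, Add(-2, Pow(Add(-4, Mul(-4, 16)), 4))))), -34) = Mul(Mul(10, Add(-6, Mul(-1, Add(-2, Pow(Add(-4, -64), 4))))), -34) = Mul(Mul(10, Add(-6, Mul(-1, Add(-2, Pow(-68, 4))))), -34) = Mul(Mul(10, Add(-6, Mul(-1, Add(-2, 21381376)))), -34) = Mul(Mul(10, Add(-6, Mul(-1, 21381374))), -34) = Mul(Mul(10, Add(-6, -21381374)), -34) = Mul(Mul(10, -21381380), -34) = Mul(-213813800, -34) = 7269669200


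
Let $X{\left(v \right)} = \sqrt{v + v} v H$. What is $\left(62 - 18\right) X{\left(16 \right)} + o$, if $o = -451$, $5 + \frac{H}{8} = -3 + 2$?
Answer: $-451 - 135168 \sqrt{2} \approx -1.9161 \cdot 10^{5}$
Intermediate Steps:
$H = -48$ ($H = -40 + 8 \left(-3 + 2\right) = -40 + 8 \left(-1\right) = -40 - 8 = -48$)
$X{\left(v \right)} = - 48 \sqrt{2} v^{\frac{3}{2}}$ ($X{\left(v \right)} = \sqrt{v + v} v \left(-48\right) = \sqrt{2 v} v \left(-48\right) = \sqrt{2} \sqrt{v} v \left(-48\right) = \sqrt{2} v^{\frac{3}{2}} \left(-48\right) = - 48 \sqrt{2} v^{\frac{3}{2}}$)
$\left(62 - 18\right) X{\left(16 \right)} + o = \left(62 - 18\right) \left(- 48 \sqrt{2} \cdot 16^{\frac{3}{2}}\right) - 451 = \left(62 - 18\right) \left(\left(-48\right) \sqrt{2} \cdot 64\right) - 451 = 44 \left(- 3072 \sqrt{2}\right) - 451 = - 135168 \sqrt{2} - 451 = -451 - 135168 \sqrt{2}$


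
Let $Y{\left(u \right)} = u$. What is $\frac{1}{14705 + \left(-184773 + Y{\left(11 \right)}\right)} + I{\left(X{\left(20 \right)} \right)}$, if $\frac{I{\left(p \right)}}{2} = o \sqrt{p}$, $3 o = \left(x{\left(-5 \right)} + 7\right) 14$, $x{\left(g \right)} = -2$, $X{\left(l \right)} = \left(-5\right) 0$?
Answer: $- \frac{1}{170057} \approx -5.8804 \cdot 10^{-6}$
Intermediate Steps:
$X{\left(l \right)} = 0$
$o = \frac{70}{3}$ ($o = \frac{\left(-2 + 7\right) 14}{3} = \frac{5 \cdot 14}{3} = \frac{1}{3} \cdot 70 = \frac{70}{3} \approx 23.333$)
$I{\left(p \right)} = \frac{140 \sqrt{p}}{3}$ ($I{\left(p \right)} = 2 \frac{70 \sqrt{p}}{3} = \frac{140 \sqrt{p}}{3}$)
$\frac{1}{14705 + \left(-184773 + Y{\left(11 \right)}\right)} + I{\left(X{\left(20 \right)} \right)} = \frac{1}{14705 + \left(-184773 + 11\right)} + \frac{140 \sqrt{0}}{3} = \frac{1}{14705 - 184762} + \frac{140}{3} \cdot 0 = \frac{1}{-170057} + 0 = - \frac{1}{170057} + 0 = - \frac{1}{170057}$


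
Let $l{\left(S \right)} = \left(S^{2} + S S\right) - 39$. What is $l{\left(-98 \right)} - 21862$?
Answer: $-2693$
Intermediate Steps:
$l{\left(S \right)} = -39 + 2 S^{2}$ ($l{\left(S \right)} = \left(S^{2} + S^{2}\right) - 39 = 2 S^{2} - 39 = -39 + 2 S^{2}$)
$l{\left(-98 \right)} - 21862 = \left(-39 + 2 \left(-98\right)^{2}\right) - 21862 = \left(-39 + 2 \cdot 9604\right) - 21862 = \left(-39 + 19208\right) - 21862 = 19169 - 21862 = -2693$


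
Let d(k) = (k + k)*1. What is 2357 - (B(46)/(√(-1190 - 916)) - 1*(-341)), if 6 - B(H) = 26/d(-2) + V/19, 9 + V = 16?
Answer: 2016 + 461*I*√26/8892 ≈ 2016.0 + 0.26436*I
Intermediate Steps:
V = 7 (V = -9 + 16 = 7)
d(k) = 2*k (d(k) = (2*k)*1 = 2*k)
B(H) = 461/38 (B(H) = 6 - (26/((2*(-2))) + 7/19) = 6 - (26/(-4) + 7*(1/19)) = 6 - (26*(-¼) + 7/19) = 6 - (-13/2 + 7/19) = 6 - 1*(-233/38) = 6 + 233/38 = 461/38)
2357 - (B(46)/(√(-1190 - 916)) - 1*(-341)) = 2357 - (461/(38*(√(-1190 - 916))) - 1*(-341)) = 2357 - (461/(38*(√(-2106))) + 341) = 2357 - (461/(38*((9*I*√26))) + 341) = 2357 - (461*(-I*√26/234)/38 + 341) = 2357 - (-461*I*√26/8892 + 341) = 2357 - (341 - 461*I*√26/8892) = 2357 + (-341 + 461*I*√26/8892) = 2016 + 461*I*√26/8892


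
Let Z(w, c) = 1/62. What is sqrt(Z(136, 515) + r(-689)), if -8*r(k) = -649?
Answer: sqrt(1247626)/124 ≈ 9.0078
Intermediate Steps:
r(k) = 649/8 (r(k) = -1/8*(-649) = 649/8)
Z(w, c) = 1/62
sqrt(Z(136, 515) + r(-689)) = sqrt(1/62 + 649/8) = sqrt(20123/248) = sqrt(1247626)/124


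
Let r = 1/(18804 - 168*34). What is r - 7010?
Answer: -91774919/13092 ≈ -7010.0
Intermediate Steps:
r = 1/13092 (r = 1/(18804 - 5712) = 1/13092 ≈ 7.6383e-5)
r - 7010 = 1/13092 - 7010 = -91774919/13092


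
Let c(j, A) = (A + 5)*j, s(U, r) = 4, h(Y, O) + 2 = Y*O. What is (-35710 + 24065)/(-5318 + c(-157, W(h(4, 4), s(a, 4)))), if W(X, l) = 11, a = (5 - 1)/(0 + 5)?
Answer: 2329/1566 ≈ 1.4872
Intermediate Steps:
h(Y, O) = -2 + O*Y (h(Y, O) = -2 + Y*O = -2 + O*Y)
a = ⅘ (a = 4/5 = 4*(⅕) = ⅘ ≈ 0.80000)
c(j, A) = j*(5 + A) (c(j, A) = (5 + A)*j = j*(5 + A))
(-35710 + 24065)/(-5318 + c(-157, W(h(4, 4), s(a, 4)))) = (-35710 + 24065)/(-5318 - 157*(5 + 11)) = -11645/(-5318 - 157*16) = -11645/(-5318 - 2512) = -11645/(-7830) = -11645*(-1/7830) = 2329/1566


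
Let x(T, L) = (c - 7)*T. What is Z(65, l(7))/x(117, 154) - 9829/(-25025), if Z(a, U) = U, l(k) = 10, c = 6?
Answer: 69211/225225 ≈ 0.30730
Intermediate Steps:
x(T, L) = -T (x(T, L) = (6 - 7)*T = -T)
Z(65, l(7))/x(117, 154) - 9829/(-25025) = 10/((-1*117)) - 9829/(-25025) = 10/(-117) - 9829*(-1/25025) = 10*(-1/117) + 9829/25025 = -10/117 + 9829/25025 = 69211/225225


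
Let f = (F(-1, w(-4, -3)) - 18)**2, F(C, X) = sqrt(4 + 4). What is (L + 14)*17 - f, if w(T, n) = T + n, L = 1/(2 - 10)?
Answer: -769/8 + 72*sqrt(2) ≈ 5.6984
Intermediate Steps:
L = -1/8 (L = 1/(-8) = -1/8 ≈ -0.12500)
F(C, X) = 2*sqrt(2) (F(C, X) = sqrt(8) = 2*sqrt(2))
f = (-18 + 2*sqrt(2))**2 (f = (2*sqrt(2) - 18)**2 = (-18 + 2*sqrt(2))**2 ≈ 230.18)
(L + 14)*17 - f = (-1/8 + 14)*17 - (332 - 72*sqrt(2)) = (111/8)*17 + (-332 + 72*sqrt(2)) = 1887/8 + (-332 + 72*sqrt(2)) = -769/8 + 72*sqrt(2)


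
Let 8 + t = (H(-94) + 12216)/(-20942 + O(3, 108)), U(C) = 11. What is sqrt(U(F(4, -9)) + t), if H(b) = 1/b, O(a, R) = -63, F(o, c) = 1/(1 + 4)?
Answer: sqrt(9428305518290)/1974470 ≈ 1.5551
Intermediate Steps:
F(o, c) = 1/5
t = -16944063/1974470 (t = -8 + (1/(-94) + 12216)/(-20942 - 63) = -8 + (-1/94 + 12216)/(-21005) = -8 + (1148303/94)*(-1/21005) = -8 - 1148303/1974470 = -16944063/1974470 ≈ -8.5816)
sqrt(U(F(4, -9)) + t) = sqrt(11 - 16944063/1974470) = sqrt(4775107/1974470) = sqrt(9428305518290)/1974470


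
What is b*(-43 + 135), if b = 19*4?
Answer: 6992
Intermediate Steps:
b = 76
b*(-43 + 135) = 76*(-43 + 135) = 76*92 = 6992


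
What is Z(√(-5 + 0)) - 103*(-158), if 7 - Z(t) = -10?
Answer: 16291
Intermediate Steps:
Z(t) = 17 (Z(t) = 7 - 1*(-10) = 7 + 10 = 17)
Z(√(-5 + 0)) - 103*(-158) = 17 - 103*(-158) = 17 + 16274 = 16291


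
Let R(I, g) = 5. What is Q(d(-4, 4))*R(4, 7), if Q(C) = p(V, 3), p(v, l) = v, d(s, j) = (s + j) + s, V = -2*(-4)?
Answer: 40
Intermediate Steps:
V = 8
d(s, j) = j + 2*s (d(s, j) = (j + s) + s = j + 2*s)
Q(C) = 8
Q(d(-4, 4))*R(4, 7) = 8*5 = 40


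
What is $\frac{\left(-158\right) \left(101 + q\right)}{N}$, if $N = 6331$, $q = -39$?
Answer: $- \frac{9796}{6331} \approx -1.5473$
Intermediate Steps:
$\frac{\left(-158\right) \left(101 + q\right)}{N} = \frac{\left(-158\right) \left(101 - 39\right)}{6331} = \left(-158\right) 62 \cdot \frac{1}{6331} = \left(-9796\right) \frac{1}{6331} = - \frac{9796}{6331}$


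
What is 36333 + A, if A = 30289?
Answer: 66622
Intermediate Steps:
36333 + A = 36333 + 30289 = 66622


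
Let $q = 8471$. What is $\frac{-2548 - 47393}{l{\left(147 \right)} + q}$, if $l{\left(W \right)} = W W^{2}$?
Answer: $- \frac{49941}{3184994} \approx -0.01568$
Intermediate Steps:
$l{\left(W \right)} = W^{3}$
$\frac{-2548 - 47393}{l{\left(147 \right)} + q} = \frac{-2548 - 47393}{147^{3} + 8471} = - \frac{49941}{3176523 + 8471} = - \frac{49941}{3184994}$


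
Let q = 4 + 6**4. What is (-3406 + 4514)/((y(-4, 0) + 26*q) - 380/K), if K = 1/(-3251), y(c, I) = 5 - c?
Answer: 1108/1269189 ≈ 0.00087300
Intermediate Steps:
K = -1/3251 ≈ -0.00030760
q = 1300 (q = 4 + 1296 = 1300)
(-3406 + 4514)/((y(-4, 0) + 26*q) - 380/K) = (-3406 + 4514)/(((5 - 1*(-4)) + 26*1300) - 380/(-1/3251)) = 1108/(((5 + 4) + 33800) - 380*(-3251)) = 1108/((9 + 33800) + 1235380) = 1108/(33809 + 1235380) = 1108/1269189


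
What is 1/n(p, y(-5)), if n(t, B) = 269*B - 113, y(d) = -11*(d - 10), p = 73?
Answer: 1/44272 ≈ 2.2588e-5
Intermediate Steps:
y(d) = 110 - 11*d (y(d) = -11*(-10 + d) = 110 - 11*d)
n(t, B) = -113 + 269*B
1/n(p, y(-5)) = 1/(-113 + 269*(110 - 11*(-5))) = 1/(-113 + 269*(110 + 55)) = 1/(-113 + 269*165) = 1/(-113 + 44385) = 1/44272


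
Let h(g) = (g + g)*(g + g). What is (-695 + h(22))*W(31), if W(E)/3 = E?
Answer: 115413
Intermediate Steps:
W(E) = 3*E
h(g) = 4*g**2 (h(g) = (2*g)*(2*g) = 4*g**2)
(-695 + h(22))*W(31) = (-695 + 4*22**2)*(3*31) = (-695 + 4*484)*93 = (-695 + 1936)*93 = 1241*93 = 115413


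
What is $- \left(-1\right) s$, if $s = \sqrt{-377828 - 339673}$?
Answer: $i \sqrt{717501} \approx 847.05 i$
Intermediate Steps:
$s = i \sqrt{717501}$ ($s = \sqrt{-717501} = i \sqrt{717501} \approx 847.05 i$)
$- \left(-1\right) s = - \left(-1\right) i \sqrt{717501} = i \sqrt{717501}$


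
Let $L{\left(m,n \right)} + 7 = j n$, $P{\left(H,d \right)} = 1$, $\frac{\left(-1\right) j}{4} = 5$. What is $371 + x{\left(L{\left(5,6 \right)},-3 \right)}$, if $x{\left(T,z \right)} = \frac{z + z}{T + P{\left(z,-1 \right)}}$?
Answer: $\frac{7792}{21} \approx 371.05$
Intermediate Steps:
$j = -20$ ($j = \left(-4\right) 5 = -20$)
$L{\left(m,n \right)} = -7 - 20 n$
$x{\left(T,z \right)} = \frac{2 z}{1 + T}$ ($x{\left(T,z \right)} = \frac{z + z}{T + 1} = \frac{2 z}{1 + T}$)
$371 + x{\left(L{\left(5,6 \right)},-3 \right)} = 371 + 2 \left(-3\right) \frac{1}{1 - 127} = 371 + 2 \left(-3\right) \frac{1}{-126} = 371 + 2 \left(-3\right) \left(- \frac{1}{126}\right) = 371 + \frac{1}{21} = \frac{7792}{21}$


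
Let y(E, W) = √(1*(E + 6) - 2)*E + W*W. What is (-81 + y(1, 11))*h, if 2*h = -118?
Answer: -2360 - 59*√5 ≈ -2491.9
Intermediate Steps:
h = -59 (h = (½)*(-118) = -59)
y(E, W) = W² + E*√(4 + E) (y(E, W) = √(1*(6 + E) - 2)*E + W² = √((6 + E) - 2)*E + W² = √(4 + E)*E + W² = E*√(4 + E) + W² = W² + E*√(4 + E))
(-81 + y(1, 11))*h = (-81 + (11² + 1*√(4 + 1)))*(-59) = (-81 + (121 + 1*√5))*(-59) = (-81 + (121 + √5))*(-59) = (40 + √5)*(-59) = -2360 - 59*√5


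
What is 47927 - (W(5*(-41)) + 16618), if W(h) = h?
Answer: 31514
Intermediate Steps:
47927 - (W(5*(-41)) + 16618) = 47927 - (5*(-41) + 16618) = 47927 - (-205 + 16618) = 47927 - 1*16413 = 47927 - 16413 = 31514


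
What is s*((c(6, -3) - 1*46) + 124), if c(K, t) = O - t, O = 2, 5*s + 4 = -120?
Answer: -10292/5 ≈ -2058.4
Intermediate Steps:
s = -124/5 (s = -⅘ + (⅕)*(-120) = -⅘ - 24 = -124/5 ≈ -24.800)
c(K, t) = 2 - t
s*((c(6, -3) - 1*46) + 124) = -124*(((2 - 1*(-3)) - 1*46) + 124)/5 = -124*(((2 + 3) - 46) + 124)/5 = -124*((5 - 46) + 124)/5 = -124*(-41 + 124)/5 = -124/5*83 = -10292/5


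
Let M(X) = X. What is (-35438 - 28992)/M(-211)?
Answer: 64430/211 ≈ 305.36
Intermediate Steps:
(-35438 - 28992)/M(-211) = (-35438 - 28992)/(-211) = -64430*(-1/211) = 64430/211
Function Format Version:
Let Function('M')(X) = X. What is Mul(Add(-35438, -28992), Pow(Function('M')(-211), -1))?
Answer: Rational(64430, 211) ≈ 305.36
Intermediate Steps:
Mul(Add(-35438, -28992), Pow(Function('M')(-211), -1)) = Mul(Add(-35438, -28992), Pow(-211, -1)) = Mul(-64430, Rational(-1, 211)) = Rational(64430, 211)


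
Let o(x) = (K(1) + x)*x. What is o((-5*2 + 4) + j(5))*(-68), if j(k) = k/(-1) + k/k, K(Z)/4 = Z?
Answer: -4080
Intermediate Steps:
K(Z) = 4*Z
j(k) = 1 - k (j(k) = k*(-1) + 1 = -k + 1 = 1 - k)
o(x) = x*(4 + x) (o(x) = (4*1 + x)*x = (4 + x)*x = x*(4 + x))
o((-5*2 + 4) + j(5))*(-68) = (((-5*2 + 4) + (1 - 1*5))*(4 + ((-5*2 + 4) + (1 - 1*5))))*(-68) = (((-10 + 4) + (1 - 5))*(4 + ((-10 + 4) + (1 - 5))))*(-68) = ((-6 - 4)*(4 + (-6 - 4)))*(-68) = -10*(4 - 10)*(-68) = -10*(-6)*(-68) = 60*(-68) = -4080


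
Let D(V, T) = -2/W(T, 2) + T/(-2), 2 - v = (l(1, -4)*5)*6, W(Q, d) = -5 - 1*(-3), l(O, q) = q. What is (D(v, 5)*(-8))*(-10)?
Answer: -120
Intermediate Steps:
W(Q, d) = -2 (W(Q, d) = -5 + 3 = -2)
v = 122 (v = 2 - (-4*5)*6 = 2 - (-20)*6 = 2 - 1*(-120) = 2 + 120 = 122)
D(V, T) = 1 - T/2 (D(V, T) = -2/(-2) + T/(-2) = -2*(-½) + T*(-½) = 1 - T/2)
(D(v, 5)*(-8))*(-10) = ((1 - ½*5)*(-8))*(-10) = ((1 - 5/2)*(-8))*(-10) = -3/2*(-8)*(-10) = 12*(-10) = -120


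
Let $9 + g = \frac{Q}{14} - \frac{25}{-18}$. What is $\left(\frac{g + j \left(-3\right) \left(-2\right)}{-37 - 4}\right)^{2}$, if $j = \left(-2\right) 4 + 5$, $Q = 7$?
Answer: $\frac{51076}{136161} \approx 0.37511$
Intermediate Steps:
$g = - \frac{64}{9}$ ($g = -9 + \left(\frac{7}{14} - \frac{25}{-18}\right) = -9 + \left(7 \cdot \frac{1}{14} - - \frac{25}{18}\right) = -9 + \left(\frac{1}{2} + \frac{25}{18}\right) = -9 + \frac{17}{9} = - \frac{64}{9} \approx -7.1111$)
$j = -3$ ($j = -8 + 5 = -3$)
$\left(\frac{g + j \left(-3\right) \left(-2\right)}{-37 - 4}\right)^{2} = \left(\frac{- \frac{64}{9} + \left(-3\right) \left(-3\right) \left(-2\right)}{-37 - 4}\right)^{2} = \left(\frac{- \frac{64}{9} + 9 \left(-2\right)}{-41}\right)^{2} = \left(\left(- \frac{64}{9} - 18\right) \left(- \frac{1}{41}\right)\right)^{2} = \left(\left(- \frac{226}{9}\right) \left(- \frac{1}{41}\right)\right)^{2} = \left(\frac{226}{369}\right)^{2} = \frac{51076}{136161}$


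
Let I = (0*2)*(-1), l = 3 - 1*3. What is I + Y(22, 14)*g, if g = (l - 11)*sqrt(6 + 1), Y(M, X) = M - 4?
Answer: -198*sqrt(7) ≈ -523.86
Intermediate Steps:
l = 0 (l = 3 - 3 = 0)
I = 0 (I = 0*(-1) = 0)
Y(M, X) = -4 + M
g = -11*sqrt(7) (g = (0 - 11)*sqrt(6 + 1) = -11*sqrt(7) ≈ -29.103)
I + Y(22, 14)*g = 0 + (-4 + 22)*(-11*sqrt(7)) = 0 + 18*(-11*sqrt(7)) = 0 - 198*sqrt(7) = -198*sqrt(7)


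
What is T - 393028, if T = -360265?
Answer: -753293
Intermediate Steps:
T - 393028 = -360265 - 393028 = -753293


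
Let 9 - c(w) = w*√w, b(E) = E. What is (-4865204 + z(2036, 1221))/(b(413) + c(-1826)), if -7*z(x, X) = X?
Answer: -7186163939/21309981210 + 31094633537*I*√1826/21309981210 ≈ -0.33722 + 62.352*I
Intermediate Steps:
c(w) = 9 - w^(3/2) (c(w) = 9 - w*√w = 9 - w^(3/2))
z(x, X) = -X/7
(-4865204 + z(2036, 1221))/(b(413) + c(-1826)) = (-4865204 - ⅐*1221)/(413 + (9 - (-1826)^(3/2))) = (-4865204 - 1221/7)/(413 + (9 - (-1826)*I*√1826)) = -34057649/(7*(413 + (9 + 1826*I*√1826))) = -34057649/(7*(422 + 1826*I*√1826))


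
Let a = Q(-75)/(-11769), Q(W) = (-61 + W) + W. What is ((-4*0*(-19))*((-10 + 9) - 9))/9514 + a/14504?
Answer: 211/170697576 ≈ 1.2361e-6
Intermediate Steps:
Q(W) = -61 + 2*W
a = 211/11769 (a = (-61 + 2*(-75))/(-11769) = (-61 - 150)*(-1/11769) = -211*(-1/11769) = 211/11769 ≈ 0.017928)
((-4*0*(-19))*((-10 + 9) - 9))/9514 + a/14504 = ((-4*0*(-19))*((-10 + 9) - 9))/9514 + (211/11769)/14504 = ((0*(-19))*(-1 - 9))*(1/9514) + (211/11769)*(1/14504) = (0*(-10))*(1/9514) + 211/170697576 = 0*(1/9514) + 211/170697576 = 0 + 211/170697576 = 211/170697576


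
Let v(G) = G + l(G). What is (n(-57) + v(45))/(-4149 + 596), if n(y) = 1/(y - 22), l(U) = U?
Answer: -7109/280687 ≈ -0.025327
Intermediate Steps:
n(y) = 1/(-22 + y)
v(G) = 2*G (v(G) = G + G = 2*G)
(n(-57) + v(45))/(-4149 + 596) = (1/(-22 - 57) + 2*45)/(-4149 + 596) = (1/(-79) + 90)/(-3553) = (-1/79 + 90)*(-1/3553) = (7109/79)*(-1/3553) = -7109/280687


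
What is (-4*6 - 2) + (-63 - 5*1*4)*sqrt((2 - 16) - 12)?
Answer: -26 - 83*I*sqrt(26) ≈ -26.0 - 423.22*I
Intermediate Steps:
(-4*6 - 2) + (-63 - 5*1*4)*sqrt((2 - 16) - 12) = (-24 - 2) + (-63 - 5*4)*sqrt(-14 - 12) = -26 + (-63 - 20)*sqrt(-26) = -26 - 83*I*sqrt(26)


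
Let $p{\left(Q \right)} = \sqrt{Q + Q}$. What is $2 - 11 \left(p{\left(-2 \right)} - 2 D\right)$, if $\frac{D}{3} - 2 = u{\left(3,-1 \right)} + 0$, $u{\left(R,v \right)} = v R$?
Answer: $-64 - 22 i \approx -64.0 - 22.0 i$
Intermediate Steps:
$p{\left(Q \right)} = \sqrt{2} \sqrt{Q}$ ($p{\left(Q \right)} = \sqrt{2 Q} = \sqrt{2} \sqrt{Q}$)
$u{\left(R,v \right)} = R v$
$D = -3$ ($D = 6 + 3 \left(3 \left(-1\right) + 0\right) = 6 + 3 \left(-3 + 0\right) = 6 + 3 \left(-3\right) = 6 - 9 = -3$)
$2 - 11 \left(p{\left(-2 \right)} - 2 D\right) = 2 - 11 \left(\sqrt{2} \sqrt{-2} - -6\right) = 2 - 11 \left(\sqrt{2} i \sqrt{2} + 6\right) = 2 - 11 \left(2 i + 6\right) = 2 - 11 \left(6 + 2 i\right) = 2 - \left(66 + 22 i\right) = -64 - 22 i$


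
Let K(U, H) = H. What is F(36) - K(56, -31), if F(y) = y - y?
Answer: 31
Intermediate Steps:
F(y) = 0
F(36) - K(56, -31) = 0 - 1*(-31) = 0 + 31 = 31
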